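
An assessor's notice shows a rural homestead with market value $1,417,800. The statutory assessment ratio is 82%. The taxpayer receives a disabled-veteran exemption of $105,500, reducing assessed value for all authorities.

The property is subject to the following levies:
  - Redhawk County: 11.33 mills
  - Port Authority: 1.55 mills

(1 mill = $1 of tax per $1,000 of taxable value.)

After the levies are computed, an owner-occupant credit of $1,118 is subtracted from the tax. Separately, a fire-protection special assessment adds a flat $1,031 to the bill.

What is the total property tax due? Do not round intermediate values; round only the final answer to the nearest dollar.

$13,528

Assessed value = $1,417,800 × 0.82 = $1,162,596
Taxable value = $1,162,596 − $105,500 = $1,057,096
Redhawk County: $1,057,096 × 0.01133 = $11,976.89768
Port Authority: $1,057,096 × 0.00155 = $1,638.4988
Levies subtotal = $13,615.39648
After credit = $13,615.39648 − $1,118 = $12,497.39648
Total = $12,497.39648 + $1,031 = $13,528.39648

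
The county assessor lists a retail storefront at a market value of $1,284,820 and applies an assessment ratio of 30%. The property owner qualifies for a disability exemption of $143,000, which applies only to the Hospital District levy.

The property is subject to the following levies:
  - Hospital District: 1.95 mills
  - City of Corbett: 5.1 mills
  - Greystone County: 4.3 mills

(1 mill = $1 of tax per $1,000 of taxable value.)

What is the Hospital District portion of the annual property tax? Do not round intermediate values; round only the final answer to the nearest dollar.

$473

Assessed value = $1,284,820 × 0.3 = $385,446
Hospital District taxable value = $385,446 − $143,000 = $242,446
Hospital District levy = $242,446 × 0.00195 = $472.7697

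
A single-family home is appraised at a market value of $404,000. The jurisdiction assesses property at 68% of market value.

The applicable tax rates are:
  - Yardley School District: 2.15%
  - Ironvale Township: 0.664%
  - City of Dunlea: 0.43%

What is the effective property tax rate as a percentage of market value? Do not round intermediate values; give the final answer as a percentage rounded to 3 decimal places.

Assessed value = $404,000 × 0.68 = $274,720
Yardley School District: $274,720 × 0.0215 = $5,906.48
Ironvale Township: $274,720 × 0.00664 = $1,824.1408
City of Dunlea: $274,720 × 0.0043 = $1,181.296
Total tax = $8,911.9168
Effective rate = $8,911.9168 ÷ $404,000 = 2.206% of market value

2.206%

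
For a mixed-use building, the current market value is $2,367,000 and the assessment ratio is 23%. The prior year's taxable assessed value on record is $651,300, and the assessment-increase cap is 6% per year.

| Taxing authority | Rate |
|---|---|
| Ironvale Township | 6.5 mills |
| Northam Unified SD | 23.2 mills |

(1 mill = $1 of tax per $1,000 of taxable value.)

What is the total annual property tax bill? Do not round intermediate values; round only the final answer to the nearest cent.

Uncapped assessed value = $2,367,000 × 0.23 = $544,410
Cap limit = $651,300 × 1.06 = $690,378
Taxable assessed value = min($544,410, $690,378) = $544,410 (cap does not bind)
Ironvale Township: $544,410 × 0.0065 = $3,538.665
Northam Unified SD: $544,410 × 0.0232 = $12,630.312
Total = $16,168.977

$16,168.98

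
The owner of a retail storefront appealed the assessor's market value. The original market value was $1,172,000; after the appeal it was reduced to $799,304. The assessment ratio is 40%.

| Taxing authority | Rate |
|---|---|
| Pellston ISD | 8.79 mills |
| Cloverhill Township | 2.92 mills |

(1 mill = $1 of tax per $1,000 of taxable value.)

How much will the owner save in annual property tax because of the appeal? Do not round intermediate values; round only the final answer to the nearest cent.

Old assessed value = $1,172,000 × 0.4 = $468,800
New assessed value = $799,304 × 0.4 = $319,721.6
Combined rate = 0.00879 + 0.00292 = 0.01171
Old tax = $468,800 × 0.01171 = $5,489.648
New tax = $319,721.6 × 0.01171 = $3,743.939936
Reduction = $5,489.648 − $3,743.939936 = $1,745.708064

$1,745.71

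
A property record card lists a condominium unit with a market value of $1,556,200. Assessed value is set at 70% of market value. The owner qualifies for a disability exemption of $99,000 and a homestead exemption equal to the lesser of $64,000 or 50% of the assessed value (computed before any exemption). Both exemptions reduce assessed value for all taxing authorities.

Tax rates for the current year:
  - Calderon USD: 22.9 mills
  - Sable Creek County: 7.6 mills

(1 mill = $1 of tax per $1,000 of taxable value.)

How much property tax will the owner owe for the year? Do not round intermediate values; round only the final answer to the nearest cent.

$28,253.37

Assessed value = $1,556,200 × 0.7 = $1,089,340
Homestead exemption = min($64,000, 50% × $1,089,340) = min($64,000, $544,670) = $64,000 (dollar cap binds)
Taxable value = $1,089,340 − $99,000 − $64,000 = $926,340
Calderon USD: $926,340 × 0.0229 = $21,213.186
Sable Creek County: $926,340 × 0.0076 = $7,040.184
Total = $28,253.37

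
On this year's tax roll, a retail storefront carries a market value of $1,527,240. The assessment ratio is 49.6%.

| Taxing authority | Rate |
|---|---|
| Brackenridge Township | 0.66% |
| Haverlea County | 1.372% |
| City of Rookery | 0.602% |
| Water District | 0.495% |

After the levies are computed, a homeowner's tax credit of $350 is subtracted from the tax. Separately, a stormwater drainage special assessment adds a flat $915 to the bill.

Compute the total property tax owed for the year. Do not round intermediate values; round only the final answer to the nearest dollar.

$24,268

Assessed value = $1,527,240 × 0.496 = $757,511.04
Brackenridge Township: $757,511.04 × 0.0066 = $4,999.572864
Haverlea County: $757,511.04 × 0.01372 = $10,393.0514688
City of Rookery: $757,511.04 × 0.00602 = $4,560.2164608
Water District: $757,511.04 × 0.00495 = $3,749.679648
Levies subtotal = $23,702.5204416
After credit = $23,702.5204416 − $350 = $23,352.5204416
Total = $23,352.5204416 + $915 = $24,267.5204416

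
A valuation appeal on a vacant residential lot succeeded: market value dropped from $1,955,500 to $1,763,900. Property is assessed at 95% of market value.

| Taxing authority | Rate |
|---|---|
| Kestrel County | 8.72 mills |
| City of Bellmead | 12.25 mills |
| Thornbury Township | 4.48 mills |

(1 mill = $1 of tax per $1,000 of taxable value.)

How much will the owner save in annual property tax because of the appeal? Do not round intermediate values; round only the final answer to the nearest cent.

Old assessed value = $1,955,500 × 0.95 = $1,857,725
New assessed value = $1,763,900 × 0.95 = $1,675,705
Combined rate = 0.00872 + 0.01225 + 0.00448 = 0.02545
Old tax = $1,857,725 × 0.02545 = $47,279.10125
New tax = $1,675,705 × 0.02545 = $42,646.69225
Reduction = $47,279.10125 − $42,646.69225 = $4,632.409

$4,632.41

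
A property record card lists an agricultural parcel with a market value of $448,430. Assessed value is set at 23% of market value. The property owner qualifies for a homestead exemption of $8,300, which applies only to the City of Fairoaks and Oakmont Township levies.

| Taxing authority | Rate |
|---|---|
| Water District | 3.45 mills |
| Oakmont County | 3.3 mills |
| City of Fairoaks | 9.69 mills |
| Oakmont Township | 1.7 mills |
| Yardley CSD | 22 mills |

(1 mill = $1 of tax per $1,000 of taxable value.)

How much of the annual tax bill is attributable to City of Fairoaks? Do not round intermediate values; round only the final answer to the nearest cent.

Assessed value = $448,430 × 0.23 = $103,138.9
City of Fairoaks taxable value = $103,138.9 − $8,300 = $94,838.9
City of Fairoaks levy = $94,838.9 × 0.00969 = $918.988941

$918.99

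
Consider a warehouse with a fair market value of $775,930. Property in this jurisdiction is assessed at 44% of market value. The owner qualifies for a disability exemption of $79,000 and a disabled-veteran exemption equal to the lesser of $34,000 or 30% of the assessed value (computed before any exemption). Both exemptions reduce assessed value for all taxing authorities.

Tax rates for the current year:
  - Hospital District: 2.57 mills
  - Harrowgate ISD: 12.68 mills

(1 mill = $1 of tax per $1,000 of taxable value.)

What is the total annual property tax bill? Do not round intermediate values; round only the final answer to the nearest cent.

$3,483.24

Assessed value = $775,930 × 0.44 = $341,409.2
Disabled-veteran exemption = min($34,000, 30% × $341,409.2) = min($34,000, $102,422.76) = $34,000 (dollar cap binds)
Taxable value = $341,409.2 − $79,000 − $34,000 = $228,409.2
Hospital District: $228,409.2 × 0.00257 = $587.011644
Harrowgate ISD: $228,409.2 × 0.01268 = $2,896.228656
Total = $3,483.2403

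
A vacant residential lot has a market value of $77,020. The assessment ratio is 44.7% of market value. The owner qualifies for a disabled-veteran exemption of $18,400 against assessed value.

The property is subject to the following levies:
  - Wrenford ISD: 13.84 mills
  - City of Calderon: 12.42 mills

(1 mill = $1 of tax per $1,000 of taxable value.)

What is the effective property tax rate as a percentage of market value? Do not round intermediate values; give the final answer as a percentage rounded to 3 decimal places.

Assessed value = $77,020 × 0.447 = $34,427.94
Taxable value = $34,427.94 − $18,400 = $16,027.94
Wrenford ISD: $16,027.94 × 0.01384 = $221.8266896
City of Calderon: $16,027.94 × 0.01242 = $199.0670148
Total tax = $420.8937044
Effective rate = $420.8937044 ÷ $77,020 = 0.546% of market value

0.546%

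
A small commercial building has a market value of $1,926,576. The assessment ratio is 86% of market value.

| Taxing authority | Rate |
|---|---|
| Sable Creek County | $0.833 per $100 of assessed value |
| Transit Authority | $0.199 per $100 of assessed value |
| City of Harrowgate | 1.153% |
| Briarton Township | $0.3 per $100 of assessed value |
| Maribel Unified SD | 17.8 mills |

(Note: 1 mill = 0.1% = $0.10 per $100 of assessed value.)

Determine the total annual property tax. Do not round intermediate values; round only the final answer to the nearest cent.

$70,664.88

Assessed value = $1,926,576 × 0.86 = $1,656,855.36
Sable Creek County: $1,656,855.36 × 0.00833 = $13,801.6051488
Transit Authority: $1,656,855.36 × 0.00199 = $3,297.1421664
City of Harrowgate: $1,656,855.36 × 0.01153 = $19,103.5423008
Briarton Township: $1,656,855.36 × 0.003 = $4,970.56608
Maribel Unified SD: $1,656,855.36 × 0.0178 = $29,492.025408
Total = $70,664.881104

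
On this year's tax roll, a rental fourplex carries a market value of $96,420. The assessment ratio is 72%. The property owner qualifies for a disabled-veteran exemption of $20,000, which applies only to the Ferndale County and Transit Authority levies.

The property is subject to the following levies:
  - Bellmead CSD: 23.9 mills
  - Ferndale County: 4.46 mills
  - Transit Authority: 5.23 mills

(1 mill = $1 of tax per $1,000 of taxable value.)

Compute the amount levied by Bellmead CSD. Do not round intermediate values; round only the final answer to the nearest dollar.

$1,659

Assessed value = $96,420 × 0.72 = $69,422.4
Bellmead CSD taxable value = $69,422.4 (exemption does not apply)
Bellmead CSD levy = $69,422.4 × 0.0239 = $1,659.19536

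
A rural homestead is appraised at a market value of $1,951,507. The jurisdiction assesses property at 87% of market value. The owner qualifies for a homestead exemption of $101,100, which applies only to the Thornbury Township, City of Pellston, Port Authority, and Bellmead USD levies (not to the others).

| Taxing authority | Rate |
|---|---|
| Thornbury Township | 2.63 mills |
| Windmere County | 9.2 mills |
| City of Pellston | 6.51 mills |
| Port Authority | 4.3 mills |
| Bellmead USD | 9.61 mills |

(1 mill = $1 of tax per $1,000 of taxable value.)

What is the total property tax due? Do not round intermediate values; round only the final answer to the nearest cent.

$52,424.05

Assessed value = $1,951,507 × 0.87 = $1,697,811.09
Thornbury Township: ($1,697,811.09 − $101,100) × 0.00263 = $1,596,711.09 × 0.00263 = $4,199.3501667
Windmere County: $1,697,811.09 × 0.0092 = $15,619.862028
City of Pellston: ($1,697,811.09 − $101,100) × 0.00651 = $1,596,711.09 × 0.00651 = $10,394.5891959
Port Authority: ($1,697,811.09 − $101,100) × 0.0043 = $1,596,711.09 × 0.0043 = $6,865.857687
Bellmead USD: ($1,697,811.09 − $101,100) × 0.00961 = $1,596,711.09 × 0.00961 = $15,344.3935749
Total = $52,424.0526525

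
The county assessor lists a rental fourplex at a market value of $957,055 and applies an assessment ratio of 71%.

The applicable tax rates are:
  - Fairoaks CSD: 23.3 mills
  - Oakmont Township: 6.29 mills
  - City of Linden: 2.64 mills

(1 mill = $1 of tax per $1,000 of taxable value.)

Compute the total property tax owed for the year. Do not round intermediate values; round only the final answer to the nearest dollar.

Assessed value = $957,055 × 0.71 = $679,509.05
Fairoaks CSD: $679,509.05 × 0.0233 = $15,832.560865
Oakmont Township: $679,509.05 × 0.00629 = $4,274.1119245
City of Linden: $679,509.05 × 0.00264 = $1,793.903892
Total = $15,832.560865 + $4,274.1119245 + $1,793.903892 = $21,900.5766815

$21,901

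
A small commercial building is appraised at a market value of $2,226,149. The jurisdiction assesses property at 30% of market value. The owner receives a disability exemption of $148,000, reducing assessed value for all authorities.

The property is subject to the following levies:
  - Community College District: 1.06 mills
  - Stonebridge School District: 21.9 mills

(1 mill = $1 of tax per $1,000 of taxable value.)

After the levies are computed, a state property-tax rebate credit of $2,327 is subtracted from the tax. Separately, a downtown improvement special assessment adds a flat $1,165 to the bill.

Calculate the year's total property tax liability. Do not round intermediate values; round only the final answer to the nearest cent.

$10,773.63

Assessed value = $2,226,149 × 0.3 = $667,844.7
Taxable value = $667,844.7 − $148,000 = $519,844.7
Community College District: $519,844.7 × 0.00106 = $551.035382
Stonebridge School District: $519,844.7 × 0.0219 = $11,384.59893
Levies subtotal = $11,935.634312
After credit = $11,935.634312 − $2,327 = $9,608.634312
Total = $9,608.634312 + $1,165 = $10,773.634312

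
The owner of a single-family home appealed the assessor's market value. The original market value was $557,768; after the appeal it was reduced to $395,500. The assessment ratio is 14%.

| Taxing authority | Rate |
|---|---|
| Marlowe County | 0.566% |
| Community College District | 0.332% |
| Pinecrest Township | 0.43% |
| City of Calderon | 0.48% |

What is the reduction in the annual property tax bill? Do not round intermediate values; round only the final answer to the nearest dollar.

Old assessed value = $557,768 × 0.14 = $78,087.52
New assessed value = $395,500 × 0.14 = $55,370
Combined rate = 0.00566 + 0.00332 + 0.0043 + 0.0048 = 0.01808
Old tax = $78,087.52 × 0.01808 = $1,411.8223616
New tax = $55,370 × 0.01808 = $1,001.0896
Reduction = $1,411.8223616 − $1,001.0896 = $410.7327616

$411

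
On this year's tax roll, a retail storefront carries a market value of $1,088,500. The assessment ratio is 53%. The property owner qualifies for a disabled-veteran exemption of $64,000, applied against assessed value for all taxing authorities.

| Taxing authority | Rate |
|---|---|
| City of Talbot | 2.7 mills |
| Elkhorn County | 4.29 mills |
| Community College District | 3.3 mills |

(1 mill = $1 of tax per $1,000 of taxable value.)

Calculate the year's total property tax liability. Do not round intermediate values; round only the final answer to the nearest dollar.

Assessed value = $1,088,500 × 0.53 = $576,905
Taxable value = $576,905 − $64,000 = $512,905
City of Talbot: $512,905 × 0.0027 = $1,384.8435
Elkhorn County: $512,905 × 0.00429 = $2,200.36245
Community College District: $512,905 × 0.0033 = $1,692.5865
Total = $1,384.8435 + $2,200.36245 + $1,692.5865 = $5,277.79245

$5,278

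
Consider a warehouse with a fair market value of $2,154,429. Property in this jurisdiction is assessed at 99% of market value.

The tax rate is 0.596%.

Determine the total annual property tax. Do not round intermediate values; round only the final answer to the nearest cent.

Assessed value = $2,154,429 × 0.99 = $2,132,884.71
Tax = $2,132,884.71 × 0.00596 = $12,711.9928716

$12,711.99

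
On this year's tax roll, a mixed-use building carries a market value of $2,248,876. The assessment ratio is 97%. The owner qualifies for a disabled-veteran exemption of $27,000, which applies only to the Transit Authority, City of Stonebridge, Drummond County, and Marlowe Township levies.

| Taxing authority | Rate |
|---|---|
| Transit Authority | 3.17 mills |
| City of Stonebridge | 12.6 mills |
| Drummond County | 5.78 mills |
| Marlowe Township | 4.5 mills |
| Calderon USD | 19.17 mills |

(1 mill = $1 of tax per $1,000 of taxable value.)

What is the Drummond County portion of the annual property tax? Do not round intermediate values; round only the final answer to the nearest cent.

$12,452.49

Assessed value = $2,248,876 × 0.97 = $2,181,409.72
Drummond County taxable value = $2,181,409.72 − $27,000 = $2,154,409.72
Drummond County levy = $2,154,409.72 × 0.00578 = $12,452.4881816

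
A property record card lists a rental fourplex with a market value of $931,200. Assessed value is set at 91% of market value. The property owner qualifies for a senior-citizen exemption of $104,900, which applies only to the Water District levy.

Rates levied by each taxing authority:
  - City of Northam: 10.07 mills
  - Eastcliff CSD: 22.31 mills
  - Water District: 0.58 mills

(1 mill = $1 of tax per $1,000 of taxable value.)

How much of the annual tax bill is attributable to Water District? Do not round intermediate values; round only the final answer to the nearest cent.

$430.65

Assessed value = $931,200 × 0.91 = $847,392
Water District taxable value = $847,392 − $104,900 = $742,492
Water District levy = $742,492 × 0.00058 = $430.64536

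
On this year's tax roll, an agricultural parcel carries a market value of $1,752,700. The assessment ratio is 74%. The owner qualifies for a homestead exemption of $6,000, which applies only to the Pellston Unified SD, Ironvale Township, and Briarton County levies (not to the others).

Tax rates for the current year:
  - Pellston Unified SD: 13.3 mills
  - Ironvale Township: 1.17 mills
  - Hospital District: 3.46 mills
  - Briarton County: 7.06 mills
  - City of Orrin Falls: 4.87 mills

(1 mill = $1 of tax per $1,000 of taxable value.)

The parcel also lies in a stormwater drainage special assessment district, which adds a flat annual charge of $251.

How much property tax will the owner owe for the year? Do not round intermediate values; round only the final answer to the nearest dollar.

Assessed value = $1,752,700 × 0.74 = $1,296,998
Pellston Unified SD: ($1,296,998 − $6,000) × 0.0133 = $1,290,998 × 0.0133 = $17,170.2734
Ironvale Township: ($1,296,998 − $6,000) × 0.00117 = $1,290,998 × 0.00117 = $1,510.46766
Hospital District: $1,296,998 × 0.00346 = $4,487.61308
Briarton County: ($1,296,998 − $6,000) × 0.00706 = $1,290,998 × 0.00706 = $9,114.44588
City of Orrin Falls: $1,296,998 × 0.00487 = $6,316.38026
Levies subtotal = $38,599.18028
Total = $38,599.18028 + $251 = $38,850.18028

$38,850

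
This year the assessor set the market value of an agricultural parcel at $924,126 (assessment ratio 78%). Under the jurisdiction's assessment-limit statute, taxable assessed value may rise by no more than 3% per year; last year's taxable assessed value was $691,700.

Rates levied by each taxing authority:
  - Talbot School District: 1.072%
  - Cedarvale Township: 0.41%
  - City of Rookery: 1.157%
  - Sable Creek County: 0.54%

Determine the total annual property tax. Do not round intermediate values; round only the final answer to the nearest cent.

$22,648.82

Uncapped assessed value = $924,126 × 0.78 = $720,818.28
Cap limit = $691,700 × 1.03 = $712,451
Taxable assessed value = min($720,818.28, $712,451) = $712,451 (cap binds)
Talbot School District: $712,451 × 0.01072 = $7,637.47472
Cedarvale Township: $712,451 × 0.0041 = $2,921.0491
City of Rookery: $712,451 × 0.01157 = $8,243.05807
Sable Creek County: $712,451 × 0.0054 = $3,847.2354
Total = $22,648.81729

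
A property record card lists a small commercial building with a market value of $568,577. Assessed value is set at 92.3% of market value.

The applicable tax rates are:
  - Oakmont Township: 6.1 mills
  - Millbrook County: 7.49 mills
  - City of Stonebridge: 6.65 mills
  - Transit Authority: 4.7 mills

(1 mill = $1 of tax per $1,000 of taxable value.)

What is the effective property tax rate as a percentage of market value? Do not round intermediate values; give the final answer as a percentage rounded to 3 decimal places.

2.302%

Assessed value = $568,577 × 0.923 = $524,796.571
Oakmont Township: $524,796.571 × 0.0061 = $3,201.2590831
Millbrook County: $524,796.571 × 0.00749 = $3,930.72631679
City of Stonebridge: $524,796.571 × 0.00665 = $3,489.89719715
Transit Authority: $524,796.571 × 0.0047 = $2,466.5438837
Total tax = $13,088.42648074
Effective rate = $13,088.42648074 ÷ $568,577 = 2.302% of market value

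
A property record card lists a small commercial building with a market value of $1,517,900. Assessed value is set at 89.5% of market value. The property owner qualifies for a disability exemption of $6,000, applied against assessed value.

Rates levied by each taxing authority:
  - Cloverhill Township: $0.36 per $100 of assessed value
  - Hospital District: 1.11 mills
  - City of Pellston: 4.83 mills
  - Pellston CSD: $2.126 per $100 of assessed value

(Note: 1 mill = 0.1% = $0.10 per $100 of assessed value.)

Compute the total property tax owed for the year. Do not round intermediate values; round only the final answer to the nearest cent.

Assessed value = $1,517,900 × 0.895 = $1,358,520.5
Taxable value = $1,358,520.5 − $6,000 = $1,352,520.5
Cloverhill Township: $1,352,520.5 × 0.0036 = $4,869.0738
Hospital District: $1,352,520.5 × 0.00111 = $1,501.297755
City of Pellston: $1,352,520.5 × 0.00483 = $6,532.674015
Pellston CSD: $1,352,520.5 × 0.02126 = $28,754.58583
Total = $41,657.6314

$41,657.63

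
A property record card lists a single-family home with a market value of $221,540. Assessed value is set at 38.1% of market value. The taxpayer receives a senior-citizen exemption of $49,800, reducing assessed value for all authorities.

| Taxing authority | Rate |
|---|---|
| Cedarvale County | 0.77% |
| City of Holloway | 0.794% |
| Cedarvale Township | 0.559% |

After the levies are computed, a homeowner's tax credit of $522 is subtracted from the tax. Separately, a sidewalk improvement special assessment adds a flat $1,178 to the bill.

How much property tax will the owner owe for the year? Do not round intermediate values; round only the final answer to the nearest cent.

$1,390.70

Assessed value = $221,540 × 0.381 = $84,406.74
Taxable value = $84,406.74 − $49,800 = $34,606.74
Cedarvale County: $34,606.74 × 0.0077 = $266.471898
City of Holloway: $34,606.74 × 0.00794 = $274.7775156
Cedarvale Township: $34,606.74 × 0.00559 = $193.4516766
Levies subtotal = $734.7010902
After credit = $734.7010902 − $522 = $212.7010902
Total = $212.7010902 + $1,178 = $1,390.7010902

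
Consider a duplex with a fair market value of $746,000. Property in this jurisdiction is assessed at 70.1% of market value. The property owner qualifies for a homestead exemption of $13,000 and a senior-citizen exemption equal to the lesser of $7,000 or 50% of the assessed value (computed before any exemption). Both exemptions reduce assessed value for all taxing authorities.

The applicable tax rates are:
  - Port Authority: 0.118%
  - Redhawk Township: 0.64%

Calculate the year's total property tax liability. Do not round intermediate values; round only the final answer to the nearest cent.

Assessed value = $746,000 × 0.701 = $522,946
Senior-citizen exemption = min($7,000, 50% × $522,946) = min($7,000, $261,473) = $7,000 (dollar cap binds)
Taxable value = $522,946 − $13,000 − $7,000 = $502,946
Port Authority: $502,946 × 0.00118 = $593.47628
Redhawk Township: $502,946 × 0.0064 = $3,218.8544
Total = $3,812.33068

$3,812.33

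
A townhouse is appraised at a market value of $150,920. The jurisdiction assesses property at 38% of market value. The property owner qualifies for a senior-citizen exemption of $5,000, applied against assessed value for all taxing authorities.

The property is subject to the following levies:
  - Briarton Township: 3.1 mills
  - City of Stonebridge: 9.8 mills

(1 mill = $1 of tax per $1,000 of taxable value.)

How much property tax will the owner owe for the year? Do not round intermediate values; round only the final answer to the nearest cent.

$675.31

Assessed value = $150,920 × 0.38 = $57,349.6
Taxable value = $57,349.6 − $5,000 = $52,349.6
Briarton Township: $52,349.6 × 0.0031 = $162.28376
City of Stonebridge: $52,349.6 × 0.0098 = $513.02608
Total = $162.28376 + $513.02608 = $675.30984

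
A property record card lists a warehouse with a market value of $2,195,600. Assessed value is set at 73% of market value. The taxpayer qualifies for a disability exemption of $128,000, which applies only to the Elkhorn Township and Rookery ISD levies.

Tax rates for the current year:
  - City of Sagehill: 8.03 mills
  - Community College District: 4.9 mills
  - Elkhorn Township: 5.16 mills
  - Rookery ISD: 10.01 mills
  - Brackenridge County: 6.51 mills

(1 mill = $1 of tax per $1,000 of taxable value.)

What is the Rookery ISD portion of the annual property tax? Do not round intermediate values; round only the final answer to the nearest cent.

Assessed value = $2,195,600 × 0.73 = $1,602,788
Rookery ISD taxable value = $1,602,788 − $128,000 = $1,474,788
Rookery ISD levy = $1,474,788 × 0.01001 = $14,762.62788

$14,762.63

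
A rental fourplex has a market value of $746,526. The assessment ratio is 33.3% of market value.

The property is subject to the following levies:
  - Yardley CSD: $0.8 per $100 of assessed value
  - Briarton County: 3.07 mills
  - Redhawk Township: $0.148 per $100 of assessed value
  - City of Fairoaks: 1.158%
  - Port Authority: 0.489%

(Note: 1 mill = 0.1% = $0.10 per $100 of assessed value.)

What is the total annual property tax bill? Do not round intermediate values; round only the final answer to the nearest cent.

$7,214.17

Assessed value = $746,526 × 0.333 = $248,593.158
Yardley CSD: $248,593.158 × 0.008 = $1,988.745264
Briarton County: $248,593.158 × 0.00307 = $763.18099506
Redhawk Township: $248,593.158 × 0.00148 = $367.91787384
City of Fairoaks: $248,593.158 × 0.01158 = $2,878.70876964
Port Authority: $248,593.158 × 0.00489 = $1,215.62054262
Total = $7,214.17344516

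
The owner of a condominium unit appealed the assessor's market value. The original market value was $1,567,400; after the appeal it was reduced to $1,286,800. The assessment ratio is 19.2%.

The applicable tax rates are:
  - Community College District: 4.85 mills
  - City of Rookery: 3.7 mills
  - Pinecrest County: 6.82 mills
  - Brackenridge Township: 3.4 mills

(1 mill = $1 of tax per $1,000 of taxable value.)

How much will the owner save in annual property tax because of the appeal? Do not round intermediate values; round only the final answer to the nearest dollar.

$1,011

Old assessed value = $1,567,400 × 0.192 = $300,940.8
New assessed value = $1,286,800 × 0.192 = $247,065.6
Combined rate = 0.00485 + 0.0037 + 0.00682 + 0.0034 = 0.01877
Old tax = $300,940.8 × 0.01877 = $5,648.658816
New tax = $247,065.6 × 0.01877 = $4,637.421312
Reduction = $5,648.658816 − $4,637.421312 = $1,011.237504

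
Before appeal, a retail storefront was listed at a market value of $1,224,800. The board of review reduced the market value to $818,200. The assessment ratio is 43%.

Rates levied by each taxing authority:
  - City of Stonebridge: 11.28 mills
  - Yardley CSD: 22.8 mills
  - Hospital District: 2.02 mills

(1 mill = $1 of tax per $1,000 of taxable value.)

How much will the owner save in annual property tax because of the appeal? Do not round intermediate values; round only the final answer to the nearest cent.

$6,311.65

Old assessed value = $1,224,800 × 0.43 = $526,664
New assessed value = $818,200 × 0.43 = $351,826
Combined rate = 0.01128 + 0.0228 + 0.00202 = 0.0361
Old tax = $526,664 × 0.0361 = $19,012.5704
New tax = $351,826 × 0.0361 = $12,700.9186
Reduction = $19,012.5704 − $12,700.9186 = $6,311.6518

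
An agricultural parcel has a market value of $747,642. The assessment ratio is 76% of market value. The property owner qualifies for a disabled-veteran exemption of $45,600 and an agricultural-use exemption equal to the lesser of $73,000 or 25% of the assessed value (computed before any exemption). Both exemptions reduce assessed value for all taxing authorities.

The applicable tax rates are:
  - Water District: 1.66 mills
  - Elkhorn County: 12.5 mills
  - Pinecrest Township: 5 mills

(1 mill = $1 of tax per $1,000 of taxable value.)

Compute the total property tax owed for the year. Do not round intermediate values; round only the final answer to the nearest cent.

Assessed value = $747,642 × 0.76 = $568,207.92
Agricultural-use exemption = min($73,000, 25% × $568,207.92) = min($73,000, $142,051.98) = $73,000 (dollar cap binds)
Taxable value = $568,207.92 − $45,600 − $73,000 = $449,607.92
Water District: $449,607.92 × 0.00166 = $746.3491472
Elkhorn County: $449,607.92 × 0.0125 = $5,620.099
Pinecrest Township: $449,607.92 × 0.005 = $2,248.0396
Total = $8,614.4877472

$8,614.49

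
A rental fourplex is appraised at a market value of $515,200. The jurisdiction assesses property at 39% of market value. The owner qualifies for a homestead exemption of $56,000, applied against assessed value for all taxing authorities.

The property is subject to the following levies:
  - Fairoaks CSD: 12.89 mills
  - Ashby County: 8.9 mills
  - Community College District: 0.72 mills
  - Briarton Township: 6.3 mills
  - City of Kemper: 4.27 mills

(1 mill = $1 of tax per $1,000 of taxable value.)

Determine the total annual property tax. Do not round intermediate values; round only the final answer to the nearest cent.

Assessed value = $515,200 × 0.39 = $200,928
Taxable value = $200,928 − $56,000 = $144,928
Fairoaks CSD: $144,928 × 0.01289 = $1,868.12192
Ashby County: $144,928 × 0.0089 = $1,289.8592
Community College District: $144,928 × 0.00072 = $104.34816
Briarton Township: $144,928 × 0.0063 = $913.0464
City of Kemper: $144,928 × 0.00427 = $618.84256
Total = $1,868.12192 + $1,289.8592 + $104.34816 + $913.0464 + $618.84256 = $4,794.21824

$4,794.22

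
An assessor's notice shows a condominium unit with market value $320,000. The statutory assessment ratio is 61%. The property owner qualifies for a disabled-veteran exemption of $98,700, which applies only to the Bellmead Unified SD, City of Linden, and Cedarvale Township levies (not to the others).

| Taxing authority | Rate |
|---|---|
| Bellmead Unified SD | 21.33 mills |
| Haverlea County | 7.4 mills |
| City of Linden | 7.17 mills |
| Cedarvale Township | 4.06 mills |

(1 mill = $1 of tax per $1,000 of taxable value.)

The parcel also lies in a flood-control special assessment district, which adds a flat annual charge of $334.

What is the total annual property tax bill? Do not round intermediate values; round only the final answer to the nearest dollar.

$4,921

Assessed value = $320,000 × 0.61 = $195,200
Bellmead Unified SD: ($195,200 − $98,700) × 0.02133 = $96,500 × 0.02133 = $2,058.345
Haverlea County: $195,200 × 0.0074 = $1,444.48
City of Linden: ($195,200 − $98,700) × 0.00717 = $96,500 × 0.00717 = $691.905
Cedarvale Township: ($195,200 − $98,700) × 0.00406 = $96,500 × 0.00406 = $391.79
Levies subtotal = $4,586.52
Total = $4,586.52 + $334 = $4,920.52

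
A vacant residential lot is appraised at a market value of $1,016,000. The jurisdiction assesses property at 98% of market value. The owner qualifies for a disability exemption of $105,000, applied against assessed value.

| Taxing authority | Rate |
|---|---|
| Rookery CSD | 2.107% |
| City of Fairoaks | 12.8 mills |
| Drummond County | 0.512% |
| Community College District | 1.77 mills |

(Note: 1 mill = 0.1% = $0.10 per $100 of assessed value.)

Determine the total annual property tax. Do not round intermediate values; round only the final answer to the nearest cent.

Assessed value = $1,016,000 × 0.98 = $995,680
Taxable value = $995,680 − $105,000 = $890,680
Rookery CSD: $890,680 × 0.02107 = $18,766.6276
City of Fairoaks: $890,680 × 0.0128 = $11,400.704
Drummond County: $890,680 × 0.00512 = $4,560.2816
Community College District: $890,680 × 0.00177 = $1,576.5036
Total = $36,304.1168

$36,304.12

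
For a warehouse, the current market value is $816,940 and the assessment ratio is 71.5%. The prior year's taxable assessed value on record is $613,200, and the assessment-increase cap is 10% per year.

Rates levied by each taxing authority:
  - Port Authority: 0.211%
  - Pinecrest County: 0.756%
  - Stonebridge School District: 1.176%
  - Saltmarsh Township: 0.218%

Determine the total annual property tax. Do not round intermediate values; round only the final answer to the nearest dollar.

$13,791

Uncapped assessed value = $816,940 × 0.715 = $584,112.1
Cap limit = $613,200 × 1.1 = $674,520
Taxable assessed value = min($584,112.1, $674,520) = $584,112.1 (cap does not bind)
Port Authority: $584,112.1 × 0.00211 = $1,232.476531
Pinecrest County: $584,112.1 × 0.00756 = $4,415.887476
Stonebridge School District: $584,112.1 × 0.01176 = $6,869.158296
Saltmarsh Township: $584,112.1 × 0.00218 = $1,273.364378
Total = $13,790.886681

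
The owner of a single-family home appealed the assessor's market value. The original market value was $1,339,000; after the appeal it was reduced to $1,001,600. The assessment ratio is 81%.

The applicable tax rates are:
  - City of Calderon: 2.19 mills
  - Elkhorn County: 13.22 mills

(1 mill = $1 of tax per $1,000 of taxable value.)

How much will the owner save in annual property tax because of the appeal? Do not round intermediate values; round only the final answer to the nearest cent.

Old assessed value = $1,339,000 × 0.81 = $1,084,590
New assessed value = $1,001,600 × 0.81 = $811,296
Combined rate = 0.00219 + 0.01322 = 0.01541
Old tax = $1,084,590 × 0.01541 = $16,713.5319
New tax = $811,296 × 0.01541 = $12,502.07136
Reduction = $16,713.5319 − $12,502.07136 = $4,211.46054

$4,211.46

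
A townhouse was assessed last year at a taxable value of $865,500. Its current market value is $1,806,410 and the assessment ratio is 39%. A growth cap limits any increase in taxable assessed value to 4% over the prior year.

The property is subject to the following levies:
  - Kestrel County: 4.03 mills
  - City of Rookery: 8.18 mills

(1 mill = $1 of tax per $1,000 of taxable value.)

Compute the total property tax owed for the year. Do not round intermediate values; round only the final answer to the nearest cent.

$8,601.94

Uncapped assessed value = $1,806,410 × 0.39 = $704,499.9
Cap limit = $865,500 × 1.04 = $900,120
Taxable assessed value = min($704,499.9, $900,120) = $704,499.9 (cap does not bind)
Kestrel County: $704,499.9 × 0.00403 = $2,839.134597
City of Rookery: $704,499.9 × 0.00818 = $5,762.809182
Total = $8,601.943779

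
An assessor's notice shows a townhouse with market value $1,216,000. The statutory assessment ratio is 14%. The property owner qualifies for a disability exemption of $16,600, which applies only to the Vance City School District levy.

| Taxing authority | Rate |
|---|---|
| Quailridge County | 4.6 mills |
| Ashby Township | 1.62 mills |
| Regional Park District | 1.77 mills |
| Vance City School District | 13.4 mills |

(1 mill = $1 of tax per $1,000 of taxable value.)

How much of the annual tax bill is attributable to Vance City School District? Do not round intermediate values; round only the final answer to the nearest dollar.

$2,059

Assessed value = $1,216,000 × 0.14 = $170,240
Vance City School District taxable value = $170,240 − $16,600 = $153,640
Vance City School District levy = $153,640 × 0.0134 = $2,058.776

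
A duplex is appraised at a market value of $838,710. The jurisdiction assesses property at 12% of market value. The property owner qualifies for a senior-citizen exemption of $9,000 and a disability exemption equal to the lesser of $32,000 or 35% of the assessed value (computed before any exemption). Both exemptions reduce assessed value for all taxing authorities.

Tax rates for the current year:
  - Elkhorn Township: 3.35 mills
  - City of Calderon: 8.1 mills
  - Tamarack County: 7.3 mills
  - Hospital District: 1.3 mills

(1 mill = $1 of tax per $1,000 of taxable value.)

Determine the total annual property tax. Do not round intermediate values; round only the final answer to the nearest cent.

$1,195.89

Assessed value = $838,710 × 0.12 = $100,645.2
Disability exemption = min($32,000, 35% × $100,645.2) = min($32,000, $35,225.82) = $32,000 (dollar cap binds)
Taxable value = $100,645.2 − $9,000 − $32,000 = $59,645.2
Elkhorn Township: $59,645.2 × 0.00335 = $199.81142
City of Calderon: $59,645.2 × 0.0081 = $483.12612
Tamarack County: $59,645.2 × 0.0073 = $435.40996
Hospital District: $59,645.2 × 0.0013 = $77.53876
Total = $1,195.88626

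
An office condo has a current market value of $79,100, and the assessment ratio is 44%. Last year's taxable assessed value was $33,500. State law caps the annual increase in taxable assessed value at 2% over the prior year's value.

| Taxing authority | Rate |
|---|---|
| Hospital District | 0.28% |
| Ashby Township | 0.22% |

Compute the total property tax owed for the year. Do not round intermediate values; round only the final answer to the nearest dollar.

$171

Uncapped assessed value = $79,100 × 0.44 = $34,804
Cap limit = $33,500 × 1.02 = $34,170
Taxable assessed value = min($34,804, $34,170) = $34,170 (cap binds)
Hospital District: $34,170 × 0.0028 = $95.676
Ashby Township: $34,170 × 0.0022 = $75.174
Total = $170.85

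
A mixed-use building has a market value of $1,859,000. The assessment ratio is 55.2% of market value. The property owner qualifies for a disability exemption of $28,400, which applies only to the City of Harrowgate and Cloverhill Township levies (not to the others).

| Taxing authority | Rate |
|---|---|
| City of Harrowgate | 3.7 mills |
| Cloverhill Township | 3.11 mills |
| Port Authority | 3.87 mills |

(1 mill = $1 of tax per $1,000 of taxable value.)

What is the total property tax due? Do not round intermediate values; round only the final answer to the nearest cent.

Assessed value = $1,859,000 × 0.552 = $1,026,168
City of Harrowgate: ($1,026,168 − $28,400) × 0.0037 = $997,768 × 0.0037 = $3,691.7416
Cloverhill Township: ($1,026,168 − $28,400) × 0.00311 = $997,768 × 0.00311 = $3,103.05848
Port Authority: $1,026,168 × 0.00387 = $3,971.27016
Total = $10,766.07024

$10,766.07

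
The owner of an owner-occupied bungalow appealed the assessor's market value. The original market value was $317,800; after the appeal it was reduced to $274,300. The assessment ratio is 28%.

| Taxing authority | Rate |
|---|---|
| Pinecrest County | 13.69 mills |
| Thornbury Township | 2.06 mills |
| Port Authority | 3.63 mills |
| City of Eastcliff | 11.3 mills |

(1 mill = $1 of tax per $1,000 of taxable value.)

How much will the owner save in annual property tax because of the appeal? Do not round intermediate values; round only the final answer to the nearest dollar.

Old assessed value = $317,800 × 0.28 = $88,984
New assessed value = $274,300 × 0.28 = $76,804
Combined rate = 0.01369 + 0.00206 + 0.00363 + 0.0113 = 0.03068
Old tax = $88,984 × 0.03068 = $2,730.02912
New tax = $76,804 × 0.03068 = $2,356.34672
Reduction = $2,730.02912 − $2,356.34672 = $373.6824

$374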